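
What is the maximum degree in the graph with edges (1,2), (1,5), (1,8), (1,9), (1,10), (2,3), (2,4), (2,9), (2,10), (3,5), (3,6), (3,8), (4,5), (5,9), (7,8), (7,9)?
5 (attained at vertices 1, 2)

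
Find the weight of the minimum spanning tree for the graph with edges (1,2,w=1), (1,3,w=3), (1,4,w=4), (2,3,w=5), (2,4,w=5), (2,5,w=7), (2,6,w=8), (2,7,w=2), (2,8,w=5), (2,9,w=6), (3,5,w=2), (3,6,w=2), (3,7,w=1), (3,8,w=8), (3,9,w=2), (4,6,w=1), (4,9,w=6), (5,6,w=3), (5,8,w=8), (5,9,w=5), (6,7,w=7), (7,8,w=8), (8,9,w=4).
15 (MST edges: (1,2,w=1), (2,7,w=2), (3,5,w=2), (3,6,w=2), (3,7,w=1), (3,9,w=2), (4,6,w=1), (8,9,w=4); sum of weights 1 + 2 + 2 + 2 + 1 + 2 + 1 + 4 = 15)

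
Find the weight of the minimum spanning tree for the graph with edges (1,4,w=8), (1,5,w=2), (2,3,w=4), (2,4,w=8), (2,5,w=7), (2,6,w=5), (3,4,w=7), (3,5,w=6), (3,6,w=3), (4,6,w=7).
22 (MST edges: (1,5,w=2), (2,3,w=4), (3,4,w=7), (3,5,w=6), (3,6,w=3); sum of weights 2 + 4 + 7 + 6 + 3 = 22)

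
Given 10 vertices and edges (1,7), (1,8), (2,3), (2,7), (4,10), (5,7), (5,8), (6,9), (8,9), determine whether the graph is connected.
No, it has 2 components: {1, 2, 3, 5, 6, 7, 8, 9}, {4, 10}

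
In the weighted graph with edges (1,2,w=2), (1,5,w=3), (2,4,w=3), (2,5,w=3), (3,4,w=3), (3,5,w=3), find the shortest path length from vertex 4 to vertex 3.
3 (path: 4 -> 3; weights 3 = 3)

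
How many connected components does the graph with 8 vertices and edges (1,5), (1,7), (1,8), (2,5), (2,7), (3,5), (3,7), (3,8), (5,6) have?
2 (components: {1, 2, 3, 5, 6, 7, 8}, {4})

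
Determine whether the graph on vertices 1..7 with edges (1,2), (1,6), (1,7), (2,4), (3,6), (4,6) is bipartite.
Yes. Partition: {1, 3, 4, 5}, {2, 6, 7}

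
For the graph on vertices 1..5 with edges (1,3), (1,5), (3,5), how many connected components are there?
3 (components: {1, 3, 5}, {2}, {4})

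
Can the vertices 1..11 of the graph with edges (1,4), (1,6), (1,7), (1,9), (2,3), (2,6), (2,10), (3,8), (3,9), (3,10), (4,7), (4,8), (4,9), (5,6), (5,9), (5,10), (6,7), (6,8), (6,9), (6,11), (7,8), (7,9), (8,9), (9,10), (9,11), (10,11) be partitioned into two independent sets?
No (odd cycle of length 3: 9 -> 1 -> 6 -> 9)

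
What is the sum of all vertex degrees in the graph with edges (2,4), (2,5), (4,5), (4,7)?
8 (handshake: sum of degrees = 2|E| = 2 x 4 = 8)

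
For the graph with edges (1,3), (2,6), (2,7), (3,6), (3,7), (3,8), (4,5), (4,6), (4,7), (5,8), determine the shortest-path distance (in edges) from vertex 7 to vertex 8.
2 (path: 7 -> 3 -> 8, 2 edges)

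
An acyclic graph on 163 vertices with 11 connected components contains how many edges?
152 (Each of the 11 component trees on V_i vertices has V_i - 1 edges; summing gives V - C = 163 - 11 = 152)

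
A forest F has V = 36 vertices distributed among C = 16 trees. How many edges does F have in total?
20 (Each of the 16 component trees on V_i vertices has V_i - 1 edges; summing gives V - C = 36 - 16 = 20)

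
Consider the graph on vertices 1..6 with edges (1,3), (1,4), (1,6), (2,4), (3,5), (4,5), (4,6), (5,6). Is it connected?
Yes (BFS from 1 visits [1, 3, 4, 6, 5, 2] — all 6 vertices reached)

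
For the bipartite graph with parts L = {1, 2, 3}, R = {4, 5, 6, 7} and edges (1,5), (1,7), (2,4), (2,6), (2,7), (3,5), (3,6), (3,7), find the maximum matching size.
3 (matching: (1,7), (2,6), (3,5); upper bound min(|L|,|R|) = min(3,4) = 3)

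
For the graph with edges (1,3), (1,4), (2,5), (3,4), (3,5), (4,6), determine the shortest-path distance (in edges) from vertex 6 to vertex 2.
4 (path: 6 -> 4 -> 3 -> 5 -> 2, 4 edges)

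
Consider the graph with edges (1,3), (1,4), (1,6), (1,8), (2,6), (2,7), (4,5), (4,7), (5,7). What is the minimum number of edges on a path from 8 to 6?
2 (path: 8 -> 1 -> 6, 2 edges)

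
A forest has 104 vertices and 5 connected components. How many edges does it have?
99 (Each of the 5 component trees on V_i vertices has V_i - 1 edges; summing gives V - C = 104 - 5 = 99)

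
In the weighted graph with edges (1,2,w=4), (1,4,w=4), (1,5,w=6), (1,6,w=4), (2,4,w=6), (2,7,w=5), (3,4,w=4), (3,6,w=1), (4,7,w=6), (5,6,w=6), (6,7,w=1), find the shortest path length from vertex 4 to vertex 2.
6 (path: 4 -> 2; weights 6 = 6)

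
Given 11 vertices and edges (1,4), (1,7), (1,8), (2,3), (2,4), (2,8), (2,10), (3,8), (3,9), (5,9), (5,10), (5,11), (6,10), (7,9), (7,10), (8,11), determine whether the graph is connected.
Yes (BFS from 1 visits [1, 4, 7, 8, 2, 9, 10, 3, 11, 5, 6] — all 11 vertices reached)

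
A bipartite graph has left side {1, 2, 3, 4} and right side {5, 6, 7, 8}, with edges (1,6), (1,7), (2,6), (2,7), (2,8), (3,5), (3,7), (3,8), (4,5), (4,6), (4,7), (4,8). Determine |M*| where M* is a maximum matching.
4 (matching: (1,7), (2,8), (3,5), (4,6); upper bound min(|L|,|R|) = min(4,4) = 4)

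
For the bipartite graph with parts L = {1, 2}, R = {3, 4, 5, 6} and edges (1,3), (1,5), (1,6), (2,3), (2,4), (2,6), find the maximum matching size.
2 (matching: (1,5), (2,6); upper bound min(|L|,|R|) = min(2,4) = 2)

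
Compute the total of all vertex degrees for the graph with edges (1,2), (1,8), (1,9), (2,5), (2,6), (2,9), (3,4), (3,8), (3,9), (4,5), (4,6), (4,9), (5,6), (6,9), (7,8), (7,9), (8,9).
34 (handshake: sum of degrees = 2|E| = 2 x 17 = 34)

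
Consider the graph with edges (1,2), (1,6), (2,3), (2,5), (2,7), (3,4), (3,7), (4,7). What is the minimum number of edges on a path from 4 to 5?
3 (path: 4 -> 7 -> 2 -> 5, 3 edges)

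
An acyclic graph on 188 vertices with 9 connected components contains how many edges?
179 (Each of the 9 component trees on V_i vertices has V_i - 1 edges; summing gives V - C = 188 - 9 = 179)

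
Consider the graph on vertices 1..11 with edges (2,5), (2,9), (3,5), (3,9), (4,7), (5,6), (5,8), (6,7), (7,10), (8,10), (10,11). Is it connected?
No, it has 2 components: {1}, {2, 3, 4, 5, 6, 7, 8, 9, 10, 11}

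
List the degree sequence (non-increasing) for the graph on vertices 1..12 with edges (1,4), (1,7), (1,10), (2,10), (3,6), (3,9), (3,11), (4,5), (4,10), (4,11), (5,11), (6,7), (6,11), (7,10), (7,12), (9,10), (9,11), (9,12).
[5, 5, 4, 4, 4, 3, 3, 3, 2, 2, 1, 0] (degrees: deg(1)=3, deg(2)=1, deg(3)=3, deg(4)=4, deg(5)=2, deg(6)=3, deg(7)=4, deg(8)=0, deg(9)=4, deg(10)=5, deg(11)=5, deg(12)=2)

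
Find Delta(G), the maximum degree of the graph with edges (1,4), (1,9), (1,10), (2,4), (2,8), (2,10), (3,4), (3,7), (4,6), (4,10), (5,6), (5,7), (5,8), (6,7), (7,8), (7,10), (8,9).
5 (attained at vertices 4, 7)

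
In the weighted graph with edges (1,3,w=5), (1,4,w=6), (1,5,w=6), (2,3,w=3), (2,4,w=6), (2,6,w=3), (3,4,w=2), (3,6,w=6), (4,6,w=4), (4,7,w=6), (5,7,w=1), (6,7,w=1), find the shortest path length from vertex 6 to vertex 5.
2 (path: 6 -> 7 -> 5; weights 1 + 1 = 2)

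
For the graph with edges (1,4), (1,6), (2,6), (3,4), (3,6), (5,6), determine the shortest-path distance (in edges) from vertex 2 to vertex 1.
2 (path: 2 -> 6 -> 1, 2 edges)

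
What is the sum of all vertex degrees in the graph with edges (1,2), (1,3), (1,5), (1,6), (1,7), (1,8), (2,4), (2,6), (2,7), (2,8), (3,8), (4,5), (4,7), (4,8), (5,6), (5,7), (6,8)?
34 (handshake: sum of degrees = 2|E| = 2 x 17 = 34)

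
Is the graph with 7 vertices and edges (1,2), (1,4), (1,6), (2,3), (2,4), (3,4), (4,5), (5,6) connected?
No, it has 2 components: {1, 2, 3, 4, 5, 6}, {7}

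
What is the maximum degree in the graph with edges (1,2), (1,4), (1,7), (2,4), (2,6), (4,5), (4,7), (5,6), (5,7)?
4 (attained at vertex 4)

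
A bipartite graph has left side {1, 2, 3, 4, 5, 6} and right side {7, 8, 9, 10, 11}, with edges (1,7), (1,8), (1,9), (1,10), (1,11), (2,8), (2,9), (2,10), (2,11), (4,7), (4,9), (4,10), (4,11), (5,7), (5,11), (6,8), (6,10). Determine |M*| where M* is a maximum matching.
5 (matching: (1,11), (2,10), (4,9), (5,7), (6,8); upper bound min(|L|,|R|) = min(6,5) = 5)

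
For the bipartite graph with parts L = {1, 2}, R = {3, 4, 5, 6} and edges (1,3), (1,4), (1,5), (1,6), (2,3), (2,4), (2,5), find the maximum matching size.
2 (matching: (1,6), (2,5); upper bound min(|L|,|R|) = min(2,4) = 2)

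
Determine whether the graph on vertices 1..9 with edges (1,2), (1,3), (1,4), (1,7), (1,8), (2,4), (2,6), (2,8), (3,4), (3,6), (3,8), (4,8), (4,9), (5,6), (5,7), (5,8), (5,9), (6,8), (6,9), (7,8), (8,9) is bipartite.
No (odd cycle of length 3: 8 -> 1 -> 4 -> 8)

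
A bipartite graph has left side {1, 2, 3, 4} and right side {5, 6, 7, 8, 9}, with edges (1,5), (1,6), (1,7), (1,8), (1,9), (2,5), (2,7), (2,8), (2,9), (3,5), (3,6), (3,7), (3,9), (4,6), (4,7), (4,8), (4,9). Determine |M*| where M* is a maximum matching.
4 (matching: (1,9), (2,8), (3,7), (4,6); upper bound min(|L|,|R|) = min(4,5) = 4)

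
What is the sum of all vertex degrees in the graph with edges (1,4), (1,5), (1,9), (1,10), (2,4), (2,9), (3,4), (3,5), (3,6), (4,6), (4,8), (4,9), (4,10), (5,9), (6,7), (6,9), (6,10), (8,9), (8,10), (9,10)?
40 (handshake: sum of degrees = 2|E| = 2 x 20 = 40)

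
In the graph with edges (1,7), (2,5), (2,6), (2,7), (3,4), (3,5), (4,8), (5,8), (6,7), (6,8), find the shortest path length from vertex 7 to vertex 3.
3 (path: 7 -> 2 -> 5 -> 3, 3 edges)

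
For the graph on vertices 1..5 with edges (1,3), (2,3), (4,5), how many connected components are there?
2 (components: {1, 2, 3}, {4, 5})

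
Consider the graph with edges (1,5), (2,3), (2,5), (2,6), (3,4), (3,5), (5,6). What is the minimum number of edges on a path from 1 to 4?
3 (path: 1 -> 5 -> 3 -> 4, 3 edges)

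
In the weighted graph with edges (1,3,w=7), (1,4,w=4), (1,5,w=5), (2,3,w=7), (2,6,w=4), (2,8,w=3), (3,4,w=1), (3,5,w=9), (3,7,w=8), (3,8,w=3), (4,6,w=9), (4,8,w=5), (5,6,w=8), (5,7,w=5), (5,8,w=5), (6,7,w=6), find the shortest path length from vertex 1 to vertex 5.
5 (path: 1 -> 5; weights 5 = 5)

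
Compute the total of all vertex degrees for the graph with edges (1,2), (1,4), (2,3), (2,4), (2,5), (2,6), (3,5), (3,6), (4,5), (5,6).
20 (handshake: sum of degrees = 2|E| = 2 x 10 = 20)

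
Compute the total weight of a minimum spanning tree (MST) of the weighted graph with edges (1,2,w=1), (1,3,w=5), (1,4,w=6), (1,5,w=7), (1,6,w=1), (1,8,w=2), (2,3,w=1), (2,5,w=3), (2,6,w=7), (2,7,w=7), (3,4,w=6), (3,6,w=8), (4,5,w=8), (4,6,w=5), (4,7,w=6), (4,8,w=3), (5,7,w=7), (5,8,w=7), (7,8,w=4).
15 (MST edges: (1,2,w=1), (1,6,w=1), (1,8,w=2), (2,3,w=1), (2,5,w=3), (4,8,w=3), (7,8,w=4); sum of weights 1 + 1 + 2 + 1 + 3 + 3 + 4 = 15)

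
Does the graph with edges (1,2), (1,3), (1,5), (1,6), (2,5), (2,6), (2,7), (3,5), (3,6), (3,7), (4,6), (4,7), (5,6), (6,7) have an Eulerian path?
Yes — and in fact it has an Eulerian circuit (the graph is connected and all 7 vertices have even degree)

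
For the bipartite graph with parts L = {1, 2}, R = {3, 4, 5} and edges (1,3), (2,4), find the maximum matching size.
2 (matching: (1,3), (2,4); upper bound min(|L|,|R|) = min(2,3) = 2)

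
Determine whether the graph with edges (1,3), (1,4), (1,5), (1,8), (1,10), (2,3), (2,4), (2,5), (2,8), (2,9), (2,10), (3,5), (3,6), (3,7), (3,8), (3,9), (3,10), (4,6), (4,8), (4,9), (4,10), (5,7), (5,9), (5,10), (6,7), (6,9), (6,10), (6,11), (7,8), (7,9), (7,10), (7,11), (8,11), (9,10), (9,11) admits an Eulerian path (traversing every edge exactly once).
Yes (the graph is connected and exactly 2 vertices have odd degree: {1, 7}; any Eulerian path must start and end at those)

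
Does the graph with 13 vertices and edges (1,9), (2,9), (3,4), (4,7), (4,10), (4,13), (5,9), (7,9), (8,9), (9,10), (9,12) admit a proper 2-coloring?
Yes. Partition: {1, 2, 3, 5, 6, 7, 8, 10, 11, 12, 13}, {4, 9}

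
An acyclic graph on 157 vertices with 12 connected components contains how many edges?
145 (Each of the 12 component trees on V_i vertices has V_i - 1 edges; summing gives V - C = 157 - 12 = 145)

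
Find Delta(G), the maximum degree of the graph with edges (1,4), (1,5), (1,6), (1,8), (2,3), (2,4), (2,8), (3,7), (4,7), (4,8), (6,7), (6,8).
4 (attained at vertices 1, 4, 8)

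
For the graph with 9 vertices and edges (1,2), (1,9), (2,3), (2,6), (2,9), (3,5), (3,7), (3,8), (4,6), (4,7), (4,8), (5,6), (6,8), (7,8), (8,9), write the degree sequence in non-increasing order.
[5, 4, 4, 4, 3, 3, 3, 2, 2] (degrees: deg(1)=2, deg(2)=4, deg(3)=4, deg(4)=3, deg(5)=2, deg(6)=4, deg(7)=3, deg(8)=5, deg(9)=3)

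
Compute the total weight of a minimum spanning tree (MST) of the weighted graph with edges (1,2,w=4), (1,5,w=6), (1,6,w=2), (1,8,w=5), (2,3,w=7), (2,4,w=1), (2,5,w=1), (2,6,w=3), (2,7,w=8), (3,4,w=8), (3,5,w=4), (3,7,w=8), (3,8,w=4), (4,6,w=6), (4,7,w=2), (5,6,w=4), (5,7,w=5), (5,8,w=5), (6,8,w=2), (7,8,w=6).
15 (MST edges: (1,6,w=2), (2,4,w=1), (2,5,w=1), (2,6,w=3), (3,8,w=4), (4,7,w=2), (6,8,w=2); sum of weights 2 + 1 + 1 + 3 + 4 + 2 + 2 = 15)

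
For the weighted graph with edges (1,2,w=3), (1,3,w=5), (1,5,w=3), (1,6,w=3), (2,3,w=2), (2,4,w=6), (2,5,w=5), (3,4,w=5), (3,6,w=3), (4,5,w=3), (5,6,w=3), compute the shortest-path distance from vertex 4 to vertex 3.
5 (path: 4 -> 3; weights 5 = 5)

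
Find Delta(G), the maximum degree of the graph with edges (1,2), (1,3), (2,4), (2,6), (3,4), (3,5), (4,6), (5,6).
3 (attained at vertices 2, 3, 4, 6)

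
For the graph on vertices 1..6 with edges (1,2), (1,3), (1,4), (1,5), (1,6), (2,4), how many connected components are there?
1 (components: {1, 2, 3, 4, 5, 6})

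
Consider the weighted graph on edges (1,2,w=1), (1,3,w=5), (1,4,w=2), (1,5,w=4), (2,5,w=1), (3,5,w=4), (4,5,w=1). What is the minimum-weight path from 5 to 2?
1 (path: 5 -> 2; weights 1 = 1)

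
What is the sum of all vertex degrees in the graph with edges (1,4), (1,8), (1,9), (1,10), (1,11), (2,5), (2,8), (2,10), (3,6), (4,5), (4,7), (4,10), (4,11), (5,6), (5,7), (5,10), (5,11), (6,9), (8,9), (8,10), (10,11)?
42 (handshake: sum of degrees = 2|E| = 2 x 21 = 42)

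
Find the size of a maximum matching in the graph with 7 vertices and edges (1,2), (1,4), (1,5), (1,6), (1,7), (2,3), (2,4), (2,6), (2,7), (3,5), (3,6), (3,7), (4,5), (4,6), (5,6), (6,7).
3 (matching: (1,4), (3,5), (6,7); upper bound floor(n/2) = floor(7/2) = 3)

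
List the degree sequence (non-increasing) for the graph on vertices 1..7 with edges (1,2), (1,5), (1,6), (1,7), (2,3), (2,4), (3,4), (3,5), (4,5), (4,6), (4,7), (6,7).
[5, 4, 3, 3, 3, 3, 3] (degrees: deg(1)=4, deg(2)=3, deg(3)=3, deg(4)=5, deg(5)=3, deg(6)=3, deg(7)=3)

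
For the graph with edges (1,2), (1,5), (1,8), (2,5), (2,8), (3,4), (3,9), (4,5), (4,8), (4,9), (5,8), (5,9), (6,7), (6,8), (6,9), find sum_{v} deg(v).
30 (handshake: sum of degrees = 2|E| = 2 x 15 = 30)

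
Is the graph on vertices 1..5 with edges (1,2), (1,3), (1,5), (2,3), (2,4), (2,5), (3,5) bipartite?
No (odd cycle of length 3: 2 -> 1 -> 5 -> 2)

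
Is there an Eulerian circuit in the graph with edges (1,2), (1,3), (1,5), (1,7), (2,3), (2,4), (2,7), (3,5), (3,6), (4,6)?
Yes (the graph is connected and all 7 vertices have even degree)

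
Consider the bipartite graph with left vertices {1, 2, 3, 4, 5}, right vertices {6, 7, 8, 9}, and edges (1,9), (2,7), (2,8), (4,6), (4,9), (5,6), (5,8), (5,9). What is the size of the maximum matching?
4 (matching: (1,9), (2,7), (4,6), (5,8); upper bound min(|L|,|R|) = min(5,4) = 4)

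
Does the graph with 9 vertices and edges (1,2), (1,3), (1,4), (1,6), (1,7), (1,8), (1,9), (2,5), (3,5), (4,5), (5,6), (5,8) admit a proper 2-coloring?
Yes. Partition: {1, 5}, {2, 3, 4, 6, 7, 8, 9}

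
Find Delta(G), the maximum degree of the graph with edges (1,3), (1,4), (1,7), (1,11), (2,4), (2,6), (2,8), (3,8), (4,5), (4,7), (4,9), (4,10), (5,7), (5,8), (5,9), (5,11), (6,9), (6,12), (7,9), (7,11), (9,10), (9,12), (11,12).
6 (attained at vertices 4, 9)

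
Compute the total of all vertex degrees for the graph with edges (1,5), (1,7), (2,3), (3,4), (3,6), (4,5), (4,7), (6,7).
16 (handshake: sum of degrees = 2|E| = 2 x 8 = 16)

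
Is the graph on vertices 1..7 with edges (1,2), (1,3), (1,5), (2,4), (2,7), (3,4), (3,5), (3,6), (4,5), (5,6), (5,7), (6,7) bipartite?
No (odd cycle of length 3: 5 -> 1 -> 3 -> 5)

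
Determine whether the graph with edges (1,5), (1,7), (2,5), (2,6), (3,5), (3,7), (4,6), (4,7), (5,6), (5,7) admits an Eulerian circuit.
No (2 vertices have odd degree: {5, 6}; Eulerian circuit requires 0)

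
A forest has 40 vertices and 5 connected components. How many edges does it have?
35 (Each of the 5 component trees on V_i vertices has V_i - 1 edges; summing gives V - C = 40 - 5 = 35)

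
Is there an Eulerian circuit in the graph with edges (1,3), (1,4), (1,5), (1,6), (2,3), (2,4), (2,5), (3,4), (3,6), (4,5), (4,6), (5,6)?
No (2 vertices have odd degree: {2, 4}; Eulerian circuit requires 0)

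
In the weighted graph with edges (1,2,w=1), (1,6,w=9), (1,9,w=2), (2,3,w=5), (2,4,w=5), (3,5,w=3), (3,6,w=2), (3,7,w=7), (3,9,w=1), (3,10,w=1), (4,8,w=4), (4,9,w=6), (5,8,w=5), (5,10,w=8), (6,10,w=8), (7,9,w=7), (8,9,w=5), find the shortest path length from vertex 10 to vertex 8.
7 (path: 10 -> 3 -> 9 -> 8; weights 1 + 1 + 5 = 7)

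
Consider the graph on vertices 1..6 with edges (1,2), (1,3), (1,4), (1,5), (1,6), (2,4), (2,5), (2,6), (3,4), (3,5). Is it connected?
Yes (BFS from 1 visits [1, 2, 3, 4, 5, 6] — all 6 vertices reached)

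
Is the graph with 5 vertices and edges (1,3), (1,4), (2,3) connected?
No, it has 2 components: {1, 2, 3, 4}, {5}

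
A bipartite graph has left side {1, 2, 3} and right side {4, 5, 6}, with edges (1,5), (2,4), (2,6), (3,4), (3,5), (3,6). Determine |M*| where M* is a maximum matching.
3 (matching: (1,5), (2,6), (3,4); upper bound min(|L|,|R|) = min(3,3) = 3)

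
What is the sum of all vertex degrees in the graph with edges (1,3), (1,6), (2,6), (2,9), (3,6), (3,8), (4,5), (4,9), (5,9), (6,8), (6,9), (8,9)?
24 (handshake: sum of degrees = 2|E| = 2 x 12 = 24)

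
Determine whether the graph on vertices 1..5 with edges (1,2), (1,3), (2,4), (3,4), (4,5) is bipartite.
Yes. Partition: {1, 4}, {2, 3, 5}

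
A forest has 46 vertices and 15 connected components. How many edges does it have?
31 (Each of the 15 component trees on V_i vertices has V_i - 1 edges; summing gives V - C = 46 - 15 = 31)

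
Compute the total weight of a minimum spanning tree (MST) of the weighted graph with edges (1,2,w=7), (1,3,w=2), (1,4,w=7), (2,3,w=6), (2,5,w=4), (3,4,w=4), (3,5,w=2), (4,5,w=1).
9 (MST edges: (1,3,w=2), (2,5,w=4), (3,5,w=2), (4,5,w=1); sum of weights 2 + 4 + 2 + 1 = 9)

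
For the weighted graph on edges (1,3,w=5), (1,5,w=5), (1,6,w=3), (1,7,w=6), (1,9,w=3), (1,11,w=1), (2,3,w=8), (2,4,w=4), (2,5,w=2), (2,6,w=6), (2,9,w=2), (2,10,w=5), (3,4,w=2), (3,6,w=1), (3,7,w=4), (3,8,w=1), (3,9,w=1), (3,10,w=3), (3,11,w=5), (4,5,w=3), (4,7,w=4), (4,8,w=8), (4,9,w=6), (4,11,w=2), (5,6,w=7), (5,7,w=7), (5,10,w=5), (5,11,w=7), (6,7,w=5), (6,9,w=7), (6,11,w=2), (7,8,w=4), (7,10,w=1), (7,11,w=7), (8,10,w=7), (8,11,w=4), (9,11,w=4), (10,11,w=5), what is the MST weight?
16 (MST edges: (1,11,w=1), (2,5,w=2), (2,9,w=2), (3,4,w=2), (3,6,w=1), (3,8,w=1), (3,9,w=1), (3,10,w=3), (4,11,w=2), (7,10,w=1); sum of weights 1 + 2 + 2 + 2 + 1 + 1 + 1 + 3 + 2 + 1 = 16)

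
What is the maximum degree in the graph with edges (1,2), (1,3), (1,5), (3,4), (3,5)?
3 (attained at vertices 1, 3)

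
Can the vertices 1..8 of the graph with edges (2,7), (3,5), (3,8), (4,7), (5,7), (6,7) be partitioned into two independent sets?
Yes. Partition: {1, 2, 4, 5, 6, 8}, {3, 7}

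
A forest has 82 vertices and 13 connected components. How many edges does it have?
69 (Each of the 13 component trees on V_i vertices has V_i - 1 edges; summing gives V - C = 82 - 13 = 69)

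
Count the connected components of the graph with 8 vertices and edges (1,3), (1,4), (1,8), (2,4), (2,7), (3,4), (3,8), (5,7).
2 (components: {1, 2, 3, 4, 5, 7, 8}, {6})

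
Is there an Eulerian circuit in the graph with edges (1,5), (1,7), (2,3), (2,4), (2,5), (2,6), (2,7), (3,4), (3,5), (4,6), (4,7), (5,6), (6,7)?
No (2 vertices have odd degree: {2, 3}; Eulerian circuit requires 0)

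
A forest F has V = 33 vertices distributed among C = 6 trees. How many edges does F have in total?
27 (Each of the 6 component trees on V_i vertices has V_i - 1 edges; summing gives V - C = 33 - 6 = 27)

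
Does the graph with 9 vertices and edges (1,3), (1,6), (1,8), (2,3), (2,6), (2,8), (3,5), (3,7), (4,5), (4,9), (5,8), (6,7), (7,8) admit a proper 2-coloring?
Yes. Partition: {1, 2, 5, 7, 9}, {3, 4, 6, 8}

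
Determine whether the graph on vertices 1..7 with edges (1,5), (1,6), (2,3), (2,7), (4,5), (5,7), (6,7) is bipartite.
Yes. Partition: {1, 3, 4, 7}, {2, 5, 6}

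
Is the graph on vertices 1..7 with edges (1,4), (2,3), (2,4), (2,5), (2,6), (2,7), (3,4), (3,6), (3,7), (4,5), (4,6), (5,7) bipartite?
No (odd cycle of length 3: 6 -> 4 -> 2 -> 6)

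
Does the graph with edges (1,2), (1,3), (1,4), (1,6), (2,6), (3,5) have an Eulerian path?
Yes (the graph is connected and exactly 2 vertices have odd degree: {4, 5}; any Eulerian path must start and end at those)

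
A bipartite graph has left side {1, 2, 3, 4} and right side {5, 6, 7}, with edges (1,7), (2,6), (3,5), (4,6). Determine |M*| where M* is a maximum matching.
3 (matching: (1,7), (2,6), (3,5); upper bound min(|L|,|R|) = min(4,3) = 3)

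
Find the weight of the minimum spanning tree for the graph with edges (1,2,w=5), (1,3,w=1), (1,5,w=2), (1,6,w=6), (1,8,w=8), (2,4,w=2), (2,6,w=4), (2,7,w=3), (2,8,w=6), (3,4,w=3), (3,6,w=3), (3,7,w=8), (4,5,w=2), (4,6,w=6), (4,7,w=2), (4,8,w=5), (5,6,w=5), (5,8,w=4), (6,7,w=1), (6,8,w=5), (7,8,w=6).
14 (MST edges: (1,3,w=1), (1,5,w=2), (2,4,w=2), (4,5,w=2), (4,7,w=2), (5,8,w=4), (6,7,w=1); sum of weights 1 + 2 + 2 + 2 + 2 + 4 + 1 = 14)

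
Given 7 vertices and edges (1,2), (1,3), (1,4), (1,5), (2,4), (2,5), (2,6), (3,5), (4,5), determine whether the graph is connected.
No, it has 2 components: {1, 2, 3, 4, 5, 6}, {7}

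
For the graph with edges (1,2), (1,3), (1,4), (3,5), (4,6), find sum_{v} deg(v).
10 (handshake: sum of degrees = 2|E| = 2 x 5 = 10)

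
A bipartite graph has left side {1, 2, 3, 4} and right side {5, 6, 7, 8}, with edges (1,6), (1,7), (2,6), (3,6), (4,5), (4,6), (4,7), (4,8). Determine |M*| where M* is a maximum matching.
3 (matching: (1,7), (2,6), (4,8); upper bound min(|L|,|R|) = min(4,4) = 4)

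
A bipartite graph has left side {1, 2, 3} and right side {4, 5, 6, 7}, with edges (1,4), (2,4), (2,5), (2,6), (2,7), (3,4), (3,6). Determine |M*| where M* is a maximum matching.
3 (matching: (1,4), (2,7), (3,6); upper bound min(|L|,|R|) = min(3,4) = 3)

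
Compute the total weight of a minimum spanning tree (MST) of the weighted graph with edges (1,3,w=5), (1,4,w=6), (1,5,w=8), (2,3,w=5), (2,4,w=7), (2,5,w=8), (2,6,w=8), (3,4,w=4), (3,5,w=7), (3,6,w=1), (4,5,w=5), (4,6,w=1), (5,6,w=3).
15 (MST edges: (1,3,w=5), (2,3,w=5), (3,6,w=1), (4,6,w=1), (5,6,w=3); sum of weights 5 + 5 + 1 + 1 + 3 = 15)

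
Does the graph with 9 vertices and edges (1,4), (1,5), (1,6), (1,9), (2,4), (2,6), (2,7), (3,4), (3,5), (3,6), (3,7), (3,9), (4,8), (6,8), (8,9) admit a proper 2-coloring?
Yes. Partition: {1, 2, 3, 8}, {4, 5, 6, 7, 9}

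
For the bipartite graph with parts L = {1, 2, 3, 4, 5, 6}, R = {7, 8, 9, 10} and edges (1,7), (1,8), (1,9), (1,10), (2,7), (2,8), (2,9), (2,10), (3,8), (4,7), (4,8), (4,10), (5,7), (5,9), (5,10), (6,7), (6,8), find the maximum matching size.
4 (matching: (1,10), (2,9), (3,8), (4,7); upper bound min(|L|,|R|) = min(6,4) = 4)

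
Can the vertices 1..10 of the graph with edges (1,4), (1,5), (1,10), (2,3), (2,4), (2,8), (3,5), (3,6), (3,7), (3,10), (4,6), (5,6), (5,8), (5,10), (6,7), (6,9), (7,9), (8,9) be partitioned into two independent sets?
No (odd cycle of length 3: 5 -> 1 -> 10 -> 5)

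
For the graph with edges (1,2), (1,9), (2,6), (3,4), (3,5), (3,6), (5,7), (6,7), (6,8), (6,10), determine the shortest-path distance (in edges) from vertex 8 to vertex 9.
4 (path: 8 -> 6 -> 2 -> 1 -> 9, 4 edges)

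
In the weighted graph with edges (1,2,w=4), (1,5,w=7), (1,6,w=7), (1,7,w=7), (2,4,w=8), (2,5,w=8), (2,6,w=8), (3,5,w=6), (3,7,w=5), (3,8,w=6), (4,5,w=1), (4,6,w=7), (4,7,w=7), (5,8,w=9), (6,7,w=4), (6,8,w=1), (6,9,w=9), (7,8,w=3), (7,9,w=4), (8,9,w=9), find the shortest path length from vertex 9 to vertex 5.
12 (path: 9 -> 7 -> 4 -> 5; weights 4 + 7 + 1 = 12)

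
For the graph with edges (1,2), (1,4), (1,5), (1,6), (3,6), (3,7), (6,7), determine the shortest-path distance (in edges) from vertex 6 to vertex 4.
2 (path: 6 -> 1 -> 4, 2 edges)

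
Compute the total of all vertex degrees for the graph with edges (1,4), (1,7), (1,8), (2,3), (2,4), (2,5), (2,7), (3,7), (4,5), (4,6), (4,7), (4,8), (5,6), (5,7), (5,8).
30 (handshake: sum of degrees = 2|E| = 2 x 15 = 30)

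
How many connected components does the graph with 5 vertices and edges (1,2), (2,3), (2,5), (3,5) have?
2 (components: {1, 2, 3, 5}, {4})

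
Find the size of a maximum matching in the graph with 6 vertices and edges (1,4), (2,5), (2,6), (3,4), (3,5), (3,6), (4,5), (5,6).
3 (matching: (1,4), (2,6), (3,5); upper bound floor(n/2) = floor(6/2) = 3)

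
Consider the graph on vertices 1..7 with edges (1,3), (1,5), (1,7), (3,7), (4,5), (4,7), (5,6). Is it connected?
No, it has 2 components: {1, 3, 4, 5, 6, 7}, {2}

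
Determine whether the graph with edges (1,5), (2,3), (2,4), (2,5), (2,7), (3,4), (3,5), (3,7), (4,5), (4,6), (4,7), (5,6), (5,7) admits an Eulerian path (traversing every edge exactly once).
Yes (the graph is connected and exactly 2 vertices have odd degree: {1, 4}; any Eulerian path must start and end at those)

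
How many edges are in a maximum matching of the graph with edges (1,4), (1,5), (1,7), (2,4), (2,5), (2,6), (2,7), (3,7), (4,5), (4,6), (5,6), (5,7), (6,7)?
3 (matching: (1,4), (2,6), (5,7); upper bound floor(n/2) = floor(7/2) = 3)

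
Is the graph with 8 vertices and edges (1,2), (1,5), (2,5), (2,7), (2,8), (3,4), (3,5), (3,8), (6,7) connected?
Yes (BFS from 1 visits [1, 2, 5, 7, 8, 3, 6, 4] — all 8 vertices reached)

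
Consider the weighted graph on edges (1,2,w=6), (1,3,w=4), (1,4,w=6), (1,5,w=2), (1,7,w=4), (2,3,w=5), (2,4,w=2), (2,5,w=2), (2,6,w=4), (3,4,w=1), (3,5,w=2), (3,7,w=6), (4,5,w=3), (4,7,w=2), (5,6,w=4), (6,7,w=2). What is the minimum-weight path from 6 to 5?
4 (path: 6 -> 5; weights 4 = 4)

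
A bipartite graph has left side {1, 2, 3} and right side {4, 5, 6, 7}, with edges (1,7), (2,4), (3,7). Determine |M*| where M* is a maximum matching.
2 (matching: (1,7), (2,4); upper bound min(|L|,|R|) = min(3,4) = 3)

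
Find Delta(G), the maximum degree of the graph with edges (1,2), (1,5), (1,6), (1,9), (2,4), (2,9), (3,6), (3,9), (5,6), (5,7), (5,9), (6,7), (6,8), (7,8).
5 (attained at vertex 6)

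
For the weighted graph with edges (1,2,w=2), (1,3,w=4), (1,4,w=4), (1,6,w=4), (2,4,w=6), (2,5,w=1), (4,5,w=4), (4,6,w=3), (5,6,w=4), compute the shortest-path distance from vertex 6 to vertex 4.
3 (path: 6 -> 4; weights 3 = 3)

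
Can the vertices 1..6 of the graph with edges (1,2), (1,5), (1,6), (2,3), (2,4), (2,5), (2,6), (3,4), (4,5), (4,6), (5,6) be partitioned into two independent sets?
No (odd cycle of length 3: 2 -> 1 -> 5 -> 2)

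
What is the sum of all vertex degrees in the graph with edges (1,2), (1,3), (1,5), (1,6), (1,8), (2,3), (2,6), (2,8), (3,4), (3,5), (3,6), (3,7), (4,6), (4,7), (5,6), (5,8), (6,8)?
34 (handshake: sum of degrees = 2|E| = 2 x 17 = 34)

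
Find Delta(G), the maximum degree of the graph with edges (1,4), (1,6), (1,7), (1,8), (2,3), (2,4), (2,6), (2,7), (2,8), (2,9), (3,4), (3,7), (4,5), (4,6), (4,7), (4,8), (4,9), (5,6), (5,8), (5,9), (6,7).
8 (attained at vertex 4)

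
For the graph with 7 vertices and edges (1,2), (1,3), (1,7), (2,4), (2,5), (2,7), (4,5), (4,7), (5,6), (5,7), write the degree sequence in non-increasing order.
[4, 4, 4, 3, 3, 1, 1] (degrees: deg(1)=3, deg(2)=4, deg(3)=1, deg(4)=3, deg(5)=4, deg(6)=1, deg(7)=4)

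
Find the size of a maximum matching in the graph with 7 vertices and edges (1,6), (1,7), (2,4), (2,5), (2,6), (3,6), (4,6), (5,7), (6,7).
3 (matching: (1,6), (2,4), (5,7); upper bound floor(n/2) = floor(7/2) = 3)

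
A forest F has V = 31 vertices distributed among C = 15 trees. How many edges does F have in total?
16 (Each of the 15 component trees on V_i vertices has V_i - 1 edges; summing gives V - C = 31 - 15 = 16)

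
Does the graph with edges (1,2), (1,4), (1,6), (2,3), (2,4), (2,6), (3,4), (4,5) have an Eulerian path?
Yes (the graph is connected and exactly 2 vertices have odd degree: {1, 5}; any Eulerian path must start and end at those)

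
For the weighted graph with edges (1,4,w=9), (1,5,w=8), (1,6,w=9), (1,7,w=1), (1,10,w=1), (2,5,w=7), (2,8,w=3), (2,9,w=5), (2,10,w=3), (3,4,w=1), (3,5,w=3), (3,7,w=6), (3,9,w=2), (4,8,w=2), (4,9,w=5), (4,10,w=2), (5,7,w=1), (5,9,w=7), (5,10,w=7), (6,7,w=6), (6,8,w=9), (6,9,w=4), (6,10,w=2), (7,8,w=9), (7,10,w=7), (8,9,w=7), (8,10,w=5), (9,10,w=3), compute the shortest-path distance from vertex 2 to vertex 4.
5 (path: 2 -> 8 -> 4; weights 3 + 2 = 5)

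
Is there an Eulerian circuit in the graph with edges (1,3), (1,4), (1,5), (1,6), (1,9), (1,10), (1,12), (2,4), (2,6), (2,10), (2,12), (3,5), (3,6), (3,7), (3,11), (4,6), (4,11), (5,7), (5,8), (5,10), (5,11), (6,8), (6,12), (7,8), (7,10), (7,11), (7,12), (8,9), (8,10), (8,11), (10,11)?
No (2 vertices have odd degree: {1, 3}; Eulerian circuit requires 0)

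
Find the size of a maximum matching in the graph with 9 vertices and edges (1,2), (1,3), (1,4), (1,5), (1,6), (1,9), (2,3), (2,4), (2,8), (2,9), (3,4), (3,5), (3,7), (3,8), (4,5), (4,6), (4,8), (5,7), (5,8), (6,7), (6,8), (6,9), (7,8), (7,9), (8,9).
4 (matching: (1,6), (3,7), (4,5), (8,9); upper bound floor(n/2) = floor(9/2) = 4)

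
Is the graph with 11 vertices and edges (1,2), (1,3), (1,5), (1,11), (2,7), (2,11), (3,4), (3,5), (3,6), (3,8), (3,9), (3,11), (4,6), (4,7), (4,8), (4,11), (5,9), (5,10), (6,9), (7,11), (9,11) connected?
Yes (BFS from 1 visits [1, 2, 3, 5, 11, 7, 4, 6, 8, 9, 10] — all 11 vertices reached)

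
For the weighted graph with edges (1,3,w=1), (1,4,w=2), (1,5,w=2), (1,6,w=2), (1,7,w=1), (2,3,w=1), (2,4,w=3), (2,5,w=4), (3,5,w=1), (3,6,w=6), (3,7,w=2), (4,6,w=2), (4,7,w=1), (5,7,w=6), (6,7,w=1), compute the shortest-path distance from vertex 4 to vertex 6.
2 (path: 4 -> 6; weights 2 = 2)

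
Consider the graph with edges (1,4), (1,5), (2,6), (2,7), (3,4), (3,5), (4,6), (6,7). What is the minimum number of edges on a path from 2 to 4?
2 (path: 2 -> 6 -> 4, 2 edges)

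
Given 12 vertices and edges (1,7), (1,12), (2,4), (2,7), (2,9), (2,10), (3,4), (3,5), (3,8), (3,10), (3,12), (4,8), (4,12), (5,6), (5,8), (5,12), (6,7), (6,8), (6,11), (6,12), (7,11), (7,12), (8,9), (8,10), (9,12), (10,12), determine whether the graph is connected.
Yes (BFS from 1 visits [1, 7, 12, 2, 6, 11, 3, 4, 5, 9, 10, 8] — all 12 vertices reached)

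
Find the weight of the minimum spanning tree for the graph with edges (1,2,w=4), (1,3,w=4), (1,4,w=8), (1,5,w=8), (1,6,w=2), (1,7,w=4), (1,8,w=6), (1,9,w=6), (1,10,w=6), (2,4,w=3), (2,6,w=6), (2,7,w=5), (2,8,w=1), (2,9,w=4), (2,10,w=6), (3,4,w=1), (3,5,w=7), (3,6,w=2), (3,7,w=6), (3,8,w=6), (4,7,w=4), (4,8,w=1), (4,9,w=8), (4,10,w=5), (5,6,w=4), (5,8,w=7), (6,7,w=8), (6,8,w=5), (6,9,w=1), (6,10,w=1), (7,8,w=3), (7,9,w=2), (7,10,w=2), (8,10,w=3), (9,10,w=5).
15 (MST edges: (1,6,w=2), (2,8,w=1), (3,4,w=1), (3,6,w=2), (4,8,w=1), (5,6,w=4), (6,9,w=1), (6,10,w=1), (7,9,w=2); sum of weights 2 + 1 + 1 + 2 + 1 + 4 + 1 + 1 + 2 = 15)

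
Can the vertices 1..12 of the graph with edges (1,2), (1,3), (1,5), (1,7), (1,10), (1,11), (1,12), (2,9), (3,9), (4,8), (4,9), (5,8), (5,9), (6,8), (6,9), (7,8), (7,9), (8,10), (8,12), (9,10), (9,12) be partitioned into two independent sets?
Yes. Partition: {1, 8, 9}, {2, 3, 4, 5, 6, 7, 10, 11, 12}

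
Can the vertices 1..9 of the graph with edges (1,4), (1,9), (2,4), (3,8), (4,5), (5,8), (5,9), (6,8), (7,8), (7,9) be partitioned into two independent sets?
Yes. Partition: {1, 2, 3, 5, 6, 7}, {4, 8, 9}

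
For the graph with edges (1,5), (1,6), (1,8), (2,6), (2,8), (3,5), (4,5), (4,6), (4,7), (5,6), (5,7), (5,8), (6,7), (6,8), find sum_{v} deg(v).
28 (handshake: sum of degrees = 2|E| = 2 x 14 = 28)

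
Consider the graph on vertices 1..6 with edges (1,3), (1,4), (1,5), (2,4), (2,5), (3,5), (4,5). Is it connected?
No, it has 2 components: {1, 2, 3, 4, 5}, {6}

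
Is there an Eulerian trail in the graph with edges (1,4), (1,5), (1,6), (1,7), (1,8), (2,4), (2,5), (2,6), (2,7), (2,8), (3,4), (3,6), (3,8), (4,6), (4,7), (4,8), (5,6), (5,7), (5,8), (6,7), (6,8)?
No (6 vertices have odd degree: {1, 2, 3, 5, 6, 7}; Eulerian path requires 0 or 2)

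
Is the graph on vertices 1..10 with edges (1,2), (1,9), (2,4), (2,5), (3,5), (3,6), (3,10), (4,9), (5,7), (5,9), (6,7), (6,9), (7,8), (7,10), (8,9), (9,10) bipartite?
Yes. Partition: {1, 4, 5, 6, 8, 10}, {2, 3, 7, 9}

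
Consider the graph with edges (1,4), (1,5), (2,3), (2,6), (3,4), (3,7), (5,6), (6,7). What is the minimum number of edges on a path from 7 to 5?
2 (path: 7 -> 6 -> 5, 2 edges)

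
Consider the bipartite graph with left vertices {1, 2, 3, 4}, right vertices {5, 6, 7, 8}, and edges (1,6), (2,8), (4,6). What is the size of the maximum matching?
2 (matching: (1,6), (2,8); upper bound min(|L|,|R|) = min(4,4) = 4)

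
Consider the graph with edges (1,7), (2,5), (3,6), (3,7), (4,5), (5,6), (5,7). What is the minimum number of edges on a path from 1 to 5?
2 (path: 1 -> 7 -> 5, 2 edges)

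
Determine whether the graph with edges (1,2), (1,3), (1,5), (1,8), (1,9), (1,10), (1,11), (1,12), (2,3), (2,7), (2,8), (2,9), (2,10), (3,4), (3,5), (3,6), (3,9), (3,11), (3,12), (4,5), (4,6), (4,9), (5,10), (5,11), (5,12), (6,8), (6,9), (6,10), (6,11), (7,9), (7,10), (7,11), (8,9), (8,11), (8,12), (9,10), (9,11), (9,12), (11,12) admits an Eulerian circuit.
Yes (the graph is connected and all 12 vertices have even degree)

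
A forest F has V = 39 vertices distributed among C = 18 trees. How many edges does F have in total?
21 (Each of the 18 component trees on V_i vertices has V_i - 1 edges; summing gives V - C = 39 - 18 = 21)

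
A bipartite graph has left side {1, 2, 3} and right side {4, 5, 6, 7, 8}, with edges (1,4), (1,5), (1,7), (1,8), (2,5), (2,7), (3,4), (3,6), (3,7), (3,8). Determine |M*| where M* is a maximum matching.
3 (matching: (1,8), (2,7), (3,6); upper bound min(|L|,|R|) = min(3,5) = 3)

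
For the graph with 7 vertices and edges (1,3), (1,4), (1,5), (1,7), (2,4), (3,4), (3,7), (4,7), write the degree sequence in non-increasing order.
[4, 4, 3, 3, 1, 1, 0] (degrees: deg(1)=4, deg(2)=1, deg(3)=3, deg(4)=4, deg(5)=1, deg(6)=0, deg(7)=3)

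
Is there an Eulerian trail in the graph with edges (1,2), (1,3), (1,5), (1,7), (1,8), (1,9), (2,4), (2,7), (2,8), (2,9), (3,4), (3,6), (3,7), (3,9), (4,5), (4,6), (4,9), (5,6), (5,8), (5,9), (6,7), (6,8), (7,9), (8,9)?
No (8 vertices have odd degree: {2, 3, 4, 5, 6, 7, 8, 9}; Eulerian path requires 0 or 2)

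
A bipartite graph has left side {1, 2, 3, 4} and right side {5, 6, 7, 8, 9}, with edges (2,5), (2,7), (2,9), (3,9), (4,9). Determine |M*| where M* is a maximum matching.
2 (matching: (2,7), (3,9); upper bound min(|L|,|R|) = min(4,5) = 4)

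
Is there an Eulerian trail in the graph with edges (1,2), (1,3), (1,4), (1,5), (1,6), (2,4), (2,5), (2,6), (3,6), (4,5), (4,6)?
Yes (the graph is connected and exactly 2 vertices have odd degree: {1, 5}; any Eulerian path must start and end at those)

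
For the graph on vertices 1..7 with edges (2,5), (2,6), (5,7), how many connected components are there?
4 (components: {1}, {2, 5, 6, 7}, {3}, {4})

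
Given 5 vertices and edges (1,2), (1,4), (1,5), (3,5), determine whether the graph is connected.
Yes (BFS from 1 visits [1, 2, 4, 5, 3] — all 5 vertices reached)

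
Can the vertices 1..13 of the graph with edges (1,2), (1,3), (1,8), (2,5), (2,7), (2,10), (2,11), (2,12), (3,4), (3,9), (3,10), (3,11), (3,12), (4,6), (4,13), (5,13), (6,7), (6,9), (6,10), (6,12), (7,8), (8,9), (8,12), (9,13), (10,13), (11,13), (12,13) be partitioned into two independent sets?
Yes. Partition: {1, 4, 5, 7, 9, 10, 11, 12}, {2, 3, 6, 8, 13}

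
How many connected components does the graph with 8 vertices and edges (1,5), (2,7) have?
6 (components: {1, 5}, {2, 7}, {3}, {4}, {6}, {8})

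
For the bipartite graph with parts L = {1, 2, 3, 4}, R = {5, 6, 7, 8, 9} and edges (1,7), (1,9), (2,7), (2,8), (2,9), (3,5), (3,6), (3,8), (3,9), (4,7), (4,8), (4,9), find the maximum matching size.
4 (matching: (1,9), (2,8), (3,6), (4,7); upper bound min(|L|,|R|) = min(4,5) = 4)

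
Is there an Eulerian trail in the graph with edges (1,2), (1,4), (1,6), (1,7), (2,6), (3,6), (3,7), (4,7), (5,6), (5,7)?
Yes — and in fact it has an Eulerian circuit (the graph is connected and all 7 vertices have even degree)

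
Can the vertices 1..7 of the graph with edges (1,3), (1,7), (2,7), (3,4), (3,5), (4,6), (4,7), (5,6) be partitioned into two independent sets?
Yes. Partition: {1, 2, 4, 5}, {3, 6, 7}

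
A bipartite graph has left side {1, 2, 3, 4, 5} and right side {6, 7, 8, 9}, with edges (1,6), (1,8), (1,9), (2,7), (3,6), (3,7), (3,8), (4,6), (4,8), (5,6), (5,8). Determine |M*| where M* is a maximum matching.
4 (matching: (1,9), (2,7), (3,8), (4,6); upper bound min(|L|,|R|) = min(5,4) = 4)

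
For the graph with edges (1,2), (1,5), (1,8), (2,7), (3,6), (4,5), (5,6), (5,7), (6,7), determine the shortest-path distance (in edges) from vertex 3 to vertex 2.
3 (path: 3 -> 6 -> 7 -> 2, 3 edges)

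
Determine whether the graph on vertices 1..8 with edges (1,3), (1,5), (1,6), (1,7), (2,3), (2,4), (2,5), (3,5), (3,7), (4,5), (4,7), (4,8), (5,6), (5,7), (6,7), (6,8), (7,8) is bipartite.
No (odd cycle of length 3: 6 -> 1 -> 5 -> 6)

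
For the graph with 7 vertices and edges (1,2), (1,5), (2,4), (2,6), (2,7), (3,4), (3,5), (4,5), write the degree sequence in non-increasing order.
[4, 3, 3, 2, 2, 1, 1] (degrees: deg(1)=2, deg(2)=4, deg(3)=2, deg(4)=3, deg(5)=3, deg(6)=1, deg(7)=1)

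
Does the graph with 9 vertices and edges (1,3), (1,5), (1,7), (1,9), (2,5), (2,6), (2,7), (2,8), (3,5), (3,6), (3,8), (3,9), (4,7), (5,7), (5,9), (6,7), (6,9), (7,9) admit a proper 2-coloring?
No (odd cycle of length 3: 3 -> 1 -> 5 -> 3)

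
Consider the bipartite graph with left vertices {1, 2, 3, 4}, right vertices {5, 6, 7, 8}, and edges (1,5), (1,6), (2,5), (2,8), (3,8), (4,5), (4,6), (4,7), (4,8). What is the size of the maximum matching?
4 (matching: (1,6), (2,5), (3,8), (4,7); upper bound min(|L|,|R|) = min(4,4) = 4)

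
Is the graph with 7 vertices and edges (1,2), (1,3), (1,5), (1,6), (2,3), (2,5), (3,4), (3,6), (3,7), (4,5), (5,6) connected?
Yes (BFS from 1 visits [1, 2, 3, 5, 6, 4, 7] — all 7 vertices reached)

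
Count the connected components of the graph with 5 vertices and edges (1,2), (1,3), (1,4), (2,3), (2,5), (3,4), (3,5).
1 (components: {1, 2, 3, 4, 5})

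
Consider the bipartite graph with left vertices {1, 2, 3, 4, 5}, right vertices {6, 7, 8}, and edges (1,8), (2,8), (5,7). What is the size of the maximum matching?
2 (matching: (1,8), (5,7); upper bound min(|L|,|R|) = min(5,3) = 3)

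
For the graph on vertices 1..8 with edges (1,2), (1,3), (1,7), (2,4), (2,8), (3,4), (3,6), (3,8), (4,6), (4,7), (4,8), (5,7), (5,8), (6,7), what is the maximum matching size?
4 (matching: (1,3), (2,8), (4,6), (5,7); upper bound floor(n/2) = floor(8/2) = 4)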